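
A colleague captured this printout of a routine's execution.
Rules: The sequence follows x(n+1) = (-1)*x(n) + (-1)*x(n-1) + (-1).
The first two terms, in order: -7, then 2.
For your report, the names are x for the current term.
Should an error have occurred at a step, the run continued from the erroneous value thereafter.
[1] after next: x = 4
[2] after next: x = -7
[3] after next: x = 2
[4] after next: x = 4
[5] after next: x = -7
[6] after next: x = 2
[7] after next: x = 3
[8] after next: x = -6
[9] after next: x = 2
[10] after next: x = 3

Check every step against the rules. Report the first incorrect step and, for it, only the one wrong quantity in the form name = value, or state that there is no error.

step 7, x = 4

Recomputing the run from the initial state:
step 1: x = 4
step 2: x = -7
step 3: x = 2
step 4: x = 4
step 5: x = -7
step 6: x = 2
step 7: x = 4
step 8: x = -7
step 9: x = 2
step 10: x = 4
The first disagreement with the printout is at step 7, where the value should be x = 4.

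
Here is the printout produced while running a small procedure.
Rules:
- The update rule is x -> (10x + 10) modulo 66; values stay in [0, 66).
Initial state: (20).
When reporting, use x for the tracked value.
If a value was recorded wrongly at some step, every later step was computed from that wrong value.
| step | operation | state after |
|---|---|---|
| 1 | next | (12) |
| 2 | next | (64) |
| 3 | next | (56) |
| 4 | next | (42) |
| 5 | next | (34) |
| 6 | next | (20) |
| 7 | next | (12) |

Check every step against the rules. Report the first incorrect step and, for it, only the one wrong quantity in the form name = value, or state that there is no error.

no error

Recomputing the run from the initial state:
step 1: x = 12
step 2: x = 64
step 3: x = 56
step 4: x = 42
step 5: x = 34
step 6: x = 20
step 7: x = 12
This matches the printout at every step.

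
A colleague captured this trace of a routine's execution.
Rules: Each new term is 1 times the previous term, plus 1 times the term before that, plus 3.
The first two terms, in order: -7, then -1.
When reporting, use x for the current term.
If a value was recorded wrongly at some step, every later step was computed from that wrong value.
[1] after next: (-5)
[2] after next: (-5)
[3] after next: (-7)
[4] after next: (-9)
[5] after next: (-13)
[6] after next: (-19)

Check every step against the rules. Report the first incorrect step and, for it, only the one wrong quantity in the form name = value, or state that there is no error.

step 2, x = -3

Recomputing the run from the initial state:
step 1: x = -5
step 2: x = -3
step 3: x = -5
step 4: x = -5
step 5: x = -7
step 6: x = -9
The first disagreement with the trace is at step 2, where the value should be x = -3.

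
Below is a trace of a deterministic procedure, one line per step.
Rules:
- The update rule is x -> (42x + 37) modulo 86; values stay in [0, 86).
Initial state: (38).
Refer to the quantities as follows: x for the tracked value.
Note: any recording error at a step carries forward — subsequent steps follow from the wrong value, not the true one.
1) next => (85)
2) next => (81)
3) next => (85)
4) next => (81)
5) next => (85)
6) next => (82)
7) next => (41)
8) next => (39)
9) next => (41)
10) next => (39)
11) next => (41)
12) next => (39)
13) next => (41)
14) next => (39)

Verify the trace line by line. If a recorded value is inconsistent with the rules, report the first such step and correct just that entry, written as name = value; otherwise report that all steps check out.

step 6, x = 81

Recomputing the run from the initial state:
step 1: x = 85
step 2: x = 81
step 3: x = 85
step 4: x = 81
step 5: x = 85
step 6: x = 81
step 7: x = 85
step 8: x = 81
step 9: x = 85
step 10: x = 81
step 11: x = 85
step 12: x = 81
step 13: x = 85
step 14: x = 81
The first disagreement with the trace is at step 6, where the value should be x = 81.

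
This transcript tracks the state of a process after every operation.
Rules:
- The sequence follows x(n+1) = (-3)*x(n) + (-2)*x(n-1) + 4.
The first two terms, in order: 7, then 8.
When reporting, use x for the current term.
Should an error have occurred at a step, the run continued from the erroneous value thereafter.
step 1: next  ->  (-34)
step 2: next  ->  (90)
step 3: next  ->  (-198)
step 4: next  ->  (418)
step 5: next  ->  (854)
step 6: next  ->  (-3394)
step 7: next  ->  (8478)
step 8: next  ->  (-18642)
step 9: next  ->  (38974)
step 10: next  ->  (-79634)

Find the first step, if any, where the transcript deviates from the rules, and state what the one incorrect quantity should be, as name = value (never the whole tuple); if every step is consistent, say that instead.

1. x = -3*(8) + (-2)*(7) + (4) = -34 (consistent with the transcript)
2. x = -3*(-34) + (-2)*(8) + (4) = 90 (same as recorded)
3. x = -3*(90) + (-2)*(-34) + (4) = -198 (agrees with the transcript)
4. x = -3*(-198) + (-2)*(90) + (4) = 418 (confirmed correct)
5. x = -3*(418) + (-2)*(-198) + (4) = -854 (a discrepancy with the transcript)
First incorrect step: 5; the correct value is x = -854.

step 5, x = -854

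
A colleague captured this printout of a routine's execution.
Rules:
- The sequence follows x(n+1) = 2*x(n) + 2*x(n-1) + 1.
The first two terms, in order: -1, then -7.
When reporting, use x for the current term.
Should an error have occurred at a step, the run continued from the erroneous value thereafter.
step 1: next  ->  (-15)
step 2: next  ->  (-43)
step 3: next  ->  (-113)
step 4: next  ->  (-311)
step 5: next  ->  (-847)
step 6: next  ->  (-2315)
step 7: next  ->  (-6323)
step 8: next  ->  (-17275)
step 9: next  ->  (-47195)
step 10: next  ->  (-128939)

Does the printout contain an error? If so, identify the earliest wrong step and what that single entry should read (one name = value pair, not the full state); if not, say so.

step 3, x = -115

Step 1: x = 2*(-7) + (2)*(-1) + (1) = -15 — checks out.
Step 2: x = 2*(-15) + (2)*(-7) + (1) = -43 — matches.
Step 3: x = 2*(-43) + (2)*(-15) + (1) = -115 — the entry is off here.
So the first discrepancy is step 3, where the right value is x = -115.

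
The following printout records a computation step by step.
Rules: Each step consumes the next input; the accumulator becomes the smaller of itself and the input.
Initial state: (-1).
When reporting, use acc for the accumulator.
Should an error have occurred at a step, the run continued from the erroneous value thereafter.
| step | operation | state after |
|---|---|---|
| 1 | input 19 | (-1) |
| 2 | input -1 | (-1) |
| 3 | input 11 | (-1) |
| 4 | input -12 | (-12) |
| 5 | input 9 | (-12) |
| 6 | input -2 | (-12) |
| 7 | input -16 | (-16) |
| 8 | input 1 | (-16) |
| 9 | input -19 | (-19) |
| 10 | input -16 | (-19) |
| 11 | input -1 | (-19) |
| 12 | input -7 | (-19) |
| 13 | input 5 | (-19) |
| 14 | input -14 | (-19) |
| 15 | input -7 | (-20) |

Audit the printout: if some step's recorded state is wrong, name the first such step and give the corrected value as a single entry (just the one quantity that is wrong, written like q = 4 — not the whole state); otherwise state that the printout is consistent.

step 15, acc = -19

Recomputing the run from the initial state:
step 1: acc = -1
step 2: acc = -1
step 3: acc = -1
step 4: acc = -12
step 5: acc = -12
step 6: acc = -12
step 7: acc = -16
step 8: acc = -16
step 9: acc = -19
step 10: acc = -19
step 11: acc = -19
step 12: acc = -19
step 13: acc = -19
step 14: acc = -19
step 15: acc = -19
The first disagreement with the printout is at step 15, where the value should be acc = -19.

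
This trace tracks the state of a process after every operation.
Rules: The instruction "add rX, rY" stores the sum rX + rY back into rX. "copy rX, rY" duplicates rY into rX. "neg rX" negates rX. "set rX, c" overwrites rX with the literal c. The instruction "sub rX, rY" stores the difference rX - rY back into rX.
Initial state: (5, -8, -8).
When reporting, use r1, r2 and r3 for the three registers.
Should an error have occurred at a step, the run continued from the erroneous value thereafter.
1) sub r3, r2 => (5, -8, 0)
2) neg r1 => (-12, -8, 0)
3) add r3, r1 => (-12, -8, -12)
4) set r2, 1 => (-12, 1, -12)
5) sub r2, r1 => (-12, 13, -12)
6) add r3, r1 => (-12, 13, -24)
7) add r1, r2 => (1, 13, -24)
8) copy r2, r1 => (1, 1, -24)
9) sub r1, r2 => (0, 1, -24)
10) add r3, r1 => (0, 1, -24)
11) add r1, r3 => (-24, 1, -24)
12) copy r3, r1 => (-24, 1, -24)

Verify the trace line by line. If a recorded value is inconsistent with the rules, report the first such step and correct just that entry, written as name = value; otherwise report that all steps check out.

step 2, r1 = -5

step 1: r3 = -8 - -8 = 0 -> no discrepancy
step 2: r1 = -(5) = -5 -> first mismatch against the trace
Step 2 is the first one off; corrected, r1 = -5.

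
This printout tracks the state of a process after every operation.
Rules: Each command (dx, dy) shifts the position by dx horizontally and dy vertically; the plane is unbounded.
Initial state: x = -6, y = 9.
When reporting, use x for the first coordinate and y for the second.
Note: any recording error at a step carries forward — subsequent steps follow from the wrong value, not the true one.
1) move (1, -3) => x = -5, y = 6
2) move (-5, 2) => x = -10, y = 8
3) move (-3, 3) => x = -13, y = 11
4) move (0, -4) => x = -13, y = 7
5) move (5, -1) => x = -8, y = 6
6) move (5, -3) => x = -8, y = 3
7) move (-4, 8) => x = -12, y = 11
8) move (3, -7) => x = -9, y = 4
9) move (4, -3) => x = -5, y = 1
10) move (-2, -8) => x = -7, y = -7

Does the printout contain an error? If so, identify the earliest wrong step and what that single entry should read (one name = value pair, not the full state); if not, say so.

step 6, x = -3

1. x = -6 + (1) = -5, y = 9 + (-3) = 6 (matches)
2. x = -5 + (-5) = -10, y = 6 + (2) = 8 (confirmed correct)
3. x = -10 + (-3) = -13, y = 8 + (3) = 11 (in agreement)
4. x = -13 + (0) = -13, y = 11 + (-4) = 7 (matches)
5. x = -13 + (5) = -8, y = 7 + (-1) = 6 (exactly as logged)
6. x = -8 + (5) = -3, y = 6 + (-3) = 3 (a discrepancy with the printout)
First incorrect step: 6; the correct value is x = -3.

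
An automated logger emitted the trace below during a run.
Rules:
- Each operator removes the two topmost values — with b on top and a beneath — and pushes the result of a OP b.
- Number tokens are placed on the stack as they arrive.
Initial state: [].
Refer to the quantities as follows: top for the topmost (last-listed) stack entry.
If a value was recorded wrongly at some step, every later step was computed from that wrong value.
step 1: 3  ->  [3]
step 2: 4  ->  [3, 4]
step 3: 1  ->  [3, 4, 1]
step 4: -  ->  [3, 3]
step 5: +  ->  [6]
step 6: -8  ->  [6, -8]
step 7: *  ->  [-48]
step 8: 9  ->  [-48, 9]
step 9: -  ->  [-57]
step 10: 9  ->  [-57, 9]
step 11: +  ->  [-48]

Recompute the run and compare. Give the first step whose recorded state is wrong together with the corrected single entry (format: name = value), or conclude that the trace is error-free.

no error

Recomputing the run from the initial state:
step 1: [3]
step 2: [3, 4]
step 3: [3, 4, 1]
step 4: [3, 3]
step 5: [6]
step 6: [6, -8]
step 7: [-48]
step 8: [-48, 9]
step 9: [-57]
step 10: [-57, 9]
step 11: [-48]
This matches the trace at every step.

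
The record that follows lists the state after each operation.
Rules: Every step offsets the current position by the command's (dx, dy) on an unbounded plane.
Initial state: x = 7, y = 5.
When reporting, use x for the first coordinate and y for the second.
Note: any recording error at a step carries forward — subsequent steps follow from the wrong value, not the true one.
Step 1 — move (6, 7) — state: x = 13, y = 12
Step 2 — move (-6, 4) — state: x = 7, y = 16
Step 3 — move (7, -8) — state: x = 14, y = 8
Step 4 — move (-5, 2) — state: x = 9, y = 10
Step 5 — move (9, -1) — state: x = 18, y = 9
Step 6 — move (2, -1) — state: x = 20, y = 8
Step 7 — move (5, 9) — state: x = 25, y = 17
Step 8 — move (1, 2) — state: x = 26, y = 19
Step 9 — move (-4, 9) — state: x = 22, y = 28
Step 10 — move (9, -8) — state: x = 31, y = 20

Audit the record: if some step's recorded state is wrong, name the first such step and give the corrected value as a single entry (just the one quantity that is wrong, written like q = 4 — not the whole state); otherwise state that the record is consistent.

1. x = 7 + (6) = 13, y = 5 + (7) = 12 (exactly as logged)
2. x = 13 + (-6) = 7, y = 12 + (4) = 16 (exactly as logged)
3. x = 7 + (7) = 14, y = 16 + (-8) = 8 (in agreement)
4. x = 14 + (-5) = 9, y = 8 + (2) = 10 (checks out)
5. x = 9 + (9) = 18, y = 10 + (-1) = 9 (no discrepancy)
6. x = 18 + (2) = 20, y = 9 + (-1) = 8 (agrees with the record)
7. x = 20 + (5) = 25, y = 8 + (9) = 17 (verified)
8. x = 25 + (1) = 26, y = 17 + (2) = 19 (consistent with the record)
9. x = 26 + (-4) = 22, y = 19 + (9) = 28 (same as recorded)
10. x = 22 + (9) = 31, y = 28 + (-8) = 20 (consistent with the record)
All steps check out; nothing to correct.

no error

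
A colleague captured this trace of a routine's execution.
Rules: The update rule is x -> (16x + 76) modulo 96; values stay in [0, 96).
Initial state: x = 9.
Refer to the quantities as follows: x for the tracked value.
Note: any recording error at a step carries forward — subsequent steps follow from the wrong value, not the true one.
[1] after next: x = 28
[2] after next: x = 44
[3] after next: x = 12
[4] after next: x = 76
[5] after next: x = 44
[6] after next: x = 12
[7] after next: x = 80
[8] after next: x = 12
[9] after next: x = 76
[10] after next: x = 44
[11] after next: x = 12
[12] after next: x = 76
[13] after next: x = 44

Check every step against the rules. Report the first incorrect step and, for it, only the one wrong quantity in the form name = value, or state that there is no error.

step 7, x = 76

Recomputing the run from the initial state:
step 1: x = 28
step 2: x = 44
step 3: x = 12
step 4: x = 76
step 5: x = 44
step 6: x = 12
step 7: x = 76
step 8: x = 44
step 9: x = 12
step 10: x = 76
step 11: x = 44
step 12: x = 12
step 13: x = 76
The first disagreement with the trace is at step 7, where the value should be x = 76.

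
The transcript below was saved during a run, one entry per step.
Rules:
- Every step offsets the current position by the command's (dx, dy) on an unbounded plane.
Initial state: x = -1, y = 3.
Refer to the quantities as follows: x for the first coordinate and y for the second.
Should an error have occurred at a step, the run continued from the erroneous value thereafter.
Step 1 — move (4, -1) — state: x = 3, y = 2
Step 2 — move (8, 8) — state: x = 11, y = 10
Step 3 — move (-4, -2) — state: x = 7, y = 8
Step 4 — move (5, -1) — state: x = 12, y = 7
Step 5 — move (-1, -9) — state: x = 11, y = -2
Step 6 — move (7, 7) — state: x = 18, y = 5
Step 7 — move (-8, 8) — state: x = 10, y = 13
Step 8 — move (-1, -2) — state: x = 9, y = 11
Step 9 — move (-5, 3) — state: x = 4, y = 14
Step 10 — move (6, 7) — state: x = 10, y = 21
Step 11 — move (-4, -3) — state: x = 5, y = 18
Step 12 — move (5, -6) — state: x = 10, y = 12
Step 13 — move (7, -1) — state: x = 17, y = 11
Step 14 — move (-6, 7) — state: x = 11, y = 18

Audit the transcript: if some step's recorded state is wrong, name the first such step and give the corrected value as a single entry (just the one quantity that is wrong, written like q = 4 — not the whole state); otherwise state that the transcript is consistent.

step 11, x = 6

step 1: x = -1 + (4) = 3, y = 3 + (-1) = 2 -> exactly as logged
step 2: x = 3 + (8) = 11, y = 2 + (8) = 10 -> verified
step 3: x = 11 + (-4) = 7, y = 10 + (-2) = 8 -> verified
step 4: x = 7 + (5) = 12, y = 8 + (-1) = 7 -> checks out
step 5: x = 12 + (-1) = 11, y = 7 + (-9) = -2 -> no discrepancy
step 6: x = 11 + (7) = 18, y = -2 + (7) = 5 -> matches
step 7: x = 18 + (-8) = 10, y = 5 + (8) = 13 -> verified
step 8: x = 10 + (-1) = 9, y = 13 + (-2) = 11 -> no discrepancy
step 9: x = 9 + (-5) = 4, y = 11 + (3) = 14 -> agrees with the transcript
step 10: x = 4 + (6) = 10, y = 14 + (7) = 21 -> matches
step 11: x = 10 + (-4) = 6, y = 21 + (-3) = 18 -> not what was recorded
First incorrect step: 11; the correct value is x = 6.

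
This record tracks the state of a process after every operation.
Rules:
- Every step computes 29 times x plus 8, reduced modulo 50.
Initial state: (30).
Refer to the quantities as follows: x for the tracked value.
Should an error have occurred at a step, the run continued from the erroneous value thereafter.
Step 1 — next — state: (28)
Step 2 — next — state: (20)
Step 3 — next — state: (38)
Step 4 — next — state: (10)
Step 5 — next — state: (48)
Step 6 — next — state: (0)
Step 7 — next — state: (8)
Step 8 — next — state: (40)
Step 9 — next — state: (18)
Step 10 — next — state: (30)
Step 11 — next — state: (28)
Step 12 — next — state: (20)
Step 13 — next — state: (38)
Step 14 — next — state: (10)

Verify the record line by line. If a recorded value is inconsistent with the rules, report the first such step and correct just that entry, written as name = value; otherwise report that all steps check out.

Recomputing the run from the initial state:
step 1: x = 28
step 2: x = 20
step 3: x = 38
step 4: x = 10
step 5: x = 48
step 6: x = 0
step 7: x = 8
step 8: x = 40
step 9: x = 18
step 10: x = 30
step 11: x = 28
step 12: x = 20
step 13: x = 38
step 14: x = 10
This matches the record at every step.

no error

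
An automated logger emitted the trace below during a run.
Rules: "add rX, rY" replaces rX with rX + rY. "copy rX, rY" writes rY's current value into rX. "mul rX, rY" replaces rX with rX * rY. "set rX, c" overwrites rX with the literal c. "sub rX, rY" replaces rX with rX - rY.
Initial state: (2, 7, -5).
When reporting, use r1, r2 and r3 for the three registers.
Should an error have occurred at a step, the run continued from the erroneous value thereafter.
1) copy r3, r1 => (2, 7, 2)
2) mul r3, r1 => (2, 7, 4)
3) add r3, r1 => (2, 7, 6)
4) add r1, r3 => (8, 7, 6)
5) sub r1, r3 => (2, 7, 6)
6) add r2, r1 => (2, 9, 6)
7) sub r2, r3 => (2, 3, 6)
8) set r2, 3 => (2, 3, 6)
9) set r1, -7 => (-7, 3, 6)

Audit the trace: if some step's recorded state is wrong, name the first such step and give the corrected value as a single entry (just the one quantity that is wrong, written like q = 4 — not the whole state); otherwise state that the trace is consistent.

no error

step 1: r3 = 2 -> same as recorded
step 2: r3 = 2 * 2 = 4 -> no discrepancy
step 3: r3 = 4 + 2 = 6 -> matches
step 4: r1 = 2 + 6 = 8 -> in agreement
step 5: r1 = 8 - 6 = 2 -> same as recorded
step 6: r2 = 7 + 2 = 9 -> matches
step 7: r2 = 9 - 6 = 3 -> checks out
step 8: r2 = 3 -> matches
step 9: r1 = -7 -> matches
Every step is consistent.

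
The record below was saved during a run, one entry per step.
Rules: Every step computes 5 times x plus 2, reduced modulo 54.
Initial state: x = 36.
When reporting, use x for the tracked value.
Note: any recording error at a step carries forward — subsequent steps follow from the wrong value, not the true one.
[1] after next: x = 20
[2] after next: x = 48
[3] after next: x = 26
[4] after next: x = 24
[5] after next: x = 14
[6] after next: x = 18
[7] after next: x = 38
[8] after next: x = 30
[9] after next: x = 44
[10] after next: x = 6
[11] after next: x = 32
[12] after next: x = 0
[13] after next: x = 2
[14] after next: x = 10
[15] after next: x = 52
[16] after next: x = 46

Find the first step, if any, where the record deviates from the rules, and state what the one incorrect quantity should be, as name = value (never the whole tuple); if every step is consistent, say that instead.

1. x = (5*36 + 2) mod 54 = 20 (same as recorded)
2. x = (5*20 + 2) mod 54 = 48 (same as recorded)
3. x = (5*48 + 2) mod 54 = 26 (no discrepancy)
4. x = (5*26 + 2) mod 54 = 24 (exactly as logged)
5. x = (5*24 + 2) mod 54 = 14 (same as recorded)
6. x = (5*14 + 2) mod 54 = 18 (checks out)
7. x = (5*18 + 2) mod 54 = 38 (in agreement)
8. x = (5*38 + 2) mod 54 = 30 (checks out)
9. x = (5*30 + 2) mod 54 = 44 (checks out)
10. x = (5*44 + 2) mod 54 = 6 (consistent with the record)
11. x = (5*6 + 2) mod 54 = 32 (verified)
12. x = (5*32 + 2) mod 54 = 0 (verified)
13. x = (5*0 + 2) mod 54 = 2 (verified)
14. x = (5*2 + 2) mod 54 = 12 (this is not what the record shows)
The earliest wrong entry is at step 14: it should read x = 12.

step 14, x = 12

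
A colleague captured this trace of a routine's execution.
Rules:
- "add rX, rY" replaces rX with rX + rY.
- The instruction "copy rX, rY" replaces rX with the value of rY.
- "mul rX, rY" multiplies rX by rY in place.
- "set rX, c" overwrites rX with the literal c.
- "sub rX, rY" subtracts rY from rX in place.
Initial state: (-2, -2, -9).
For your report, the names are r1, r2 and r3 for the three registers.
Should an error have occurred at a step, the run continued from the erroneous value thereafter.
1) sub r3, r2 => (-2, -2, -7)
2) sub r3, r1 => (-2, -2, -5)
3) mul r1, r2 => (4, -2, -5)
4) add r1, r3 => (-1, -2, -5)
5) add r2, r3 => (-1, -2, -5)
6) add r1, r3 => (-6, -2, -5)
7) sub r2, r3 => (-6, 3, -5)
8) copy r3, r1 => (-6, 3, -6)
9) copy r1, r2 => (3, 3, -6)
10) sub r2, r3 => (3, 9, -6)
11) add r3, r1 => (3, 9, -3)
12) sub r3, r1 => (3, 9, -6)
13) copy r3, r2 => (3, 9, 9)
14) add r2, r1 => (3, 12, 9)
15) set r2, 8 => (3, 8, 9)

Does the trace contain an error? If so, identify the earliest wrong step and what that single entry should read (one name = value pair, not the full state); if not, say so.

Recomputing the run from the initial state:
step 1: r1 = -2, r2 = -2, r3 = -7
step 2: r1 = -2, r2 = -2, r3 = -5
step 3: r1 = 4, r2 = -2, r3 = -5
step 4: r1 = -1, r2 = -2, r3 = -5
step 5: r1 = -1, r2 = -7, r3 = -5
step 6: r1 = -6, r2 = -7, r3 = -5
step 7: r1 = -6, r2 = -2, r3 = -5
step 8: r1 = -6, r2 = -2, r3 = -6
step 9: r1 = -2, r2 = -2, r3 = -6
step 10: r1 = -2, r2 = 4, r3 = -6
step 11: r1 = -2, r2 = 4, r3 = -8
step 12: r1 = -2, r2 = 4, r3 = -6
step 13: r1 = -2, r2 = 4, r3 = 4
step 14: r1 = -2, r2 = 2, r3 = 4
step 15: r1 = -2, r2 = 8, r3 = 4
The first disagreement with the trace is at step 5, where the value should be r2 = -7.

step 5, r2 = -7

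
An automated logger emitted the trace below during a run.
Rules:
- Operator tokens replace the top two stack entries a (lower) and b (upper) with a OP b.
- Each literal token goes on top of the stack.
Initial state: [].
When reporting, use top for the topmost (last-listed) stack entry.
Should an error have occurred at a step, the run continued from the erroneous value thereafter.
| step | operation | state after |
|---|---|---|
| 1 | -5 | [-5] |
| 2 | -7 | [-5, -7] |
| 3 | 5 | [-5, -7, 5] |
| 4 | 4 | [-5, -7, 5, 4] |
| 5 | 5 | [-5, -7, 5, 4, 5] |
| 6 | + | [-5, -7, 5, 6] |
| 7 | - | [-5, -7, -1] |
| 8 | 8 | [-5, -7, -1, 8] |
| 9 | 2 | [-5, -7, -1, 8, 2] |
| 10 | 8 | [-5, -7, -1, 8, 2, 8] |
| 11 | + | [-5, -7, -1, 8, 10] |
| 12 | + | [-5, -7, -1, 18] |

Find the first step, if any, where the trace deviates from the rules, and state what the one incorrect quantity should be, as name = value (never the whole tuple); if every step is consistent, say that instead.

Recomputing the run from the initial state:
step 1: [-5]
step 2: [-5, -7]
step 3: [-5, -7, 5]
step 4: [-5, -7, 5, 4]
step 5: [-5, -7, 5, 4, 5]
step 6: [-5, -7, 5, 9]
step 7: [-5, -7, -4]
step 8: [-5, -7, -4, 8]
step 9: [-5, -7, -4, 8, 2]
step 10: [-5, -7, -4, 8, 2, 8]
step 11: [-5, -7, -4, 8, 10]
step 12: [-5, -7, -4, 18]
The first disagreement with the trace is at step 6, where the value should be top = 9.

step 6, top = 9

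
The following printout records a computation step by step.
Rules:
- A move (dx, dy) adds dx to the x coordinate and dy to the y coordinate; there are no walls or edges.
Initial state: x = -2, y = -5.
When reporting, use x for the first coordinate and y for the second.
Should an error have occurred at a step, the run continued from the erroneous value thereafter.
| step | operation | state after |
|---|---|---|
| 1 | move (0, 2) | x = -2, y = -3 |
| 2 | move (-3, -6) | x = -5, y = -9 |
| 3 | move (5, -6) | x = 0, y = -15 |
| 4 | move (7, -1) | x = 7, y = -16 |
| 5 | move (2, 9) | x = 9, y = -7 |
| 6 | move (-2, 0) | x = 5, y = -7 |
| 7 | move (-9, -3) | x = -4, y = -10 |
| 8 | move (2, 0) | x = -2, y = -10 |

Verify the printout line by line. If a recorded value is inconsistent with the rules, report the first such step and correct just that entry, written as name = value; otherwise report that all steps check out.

step 1: x = -2 + (0) = -2, y = -5 + (2) = -3 -> agrees with the printout
step 2: x = -2 + (-3) = -5, y = -3 + (-6) = -9 -> in agreement
step 3: x = -5 + (5) = 0, y = -9 + (-6) = -15 -> agrees with the printout
step 4: x = 0 + (7) = 7, y = -15 + (-1) = -16 -> matches
step 5: x = 7 + (2) = 9, y = -16 + (9) = -7 -> matches
step 6: x = 9 + (-2) = 7, y = -7 + (0) = -7 -> first mismatch against the printout
First deviation found at step 6; the corrected entry is x = 7.

step 6, x = 7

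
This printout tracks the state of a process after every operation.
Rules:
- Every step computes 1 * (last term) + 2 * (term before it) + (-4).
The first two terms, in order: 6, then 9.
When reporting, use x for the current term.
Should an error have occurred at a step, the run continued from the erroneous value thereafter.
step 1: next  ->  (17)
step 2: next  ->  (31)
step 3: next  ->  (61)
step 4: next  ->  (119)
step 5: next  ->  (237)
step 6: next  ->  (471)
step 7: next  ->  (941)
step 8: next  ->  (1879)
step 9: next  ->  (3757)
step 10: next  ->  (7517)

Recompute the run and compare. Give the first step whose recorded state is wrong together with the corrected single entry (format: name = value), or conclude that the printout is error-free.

step 10, x = 7511

step 1: x = 1*(9) + (2)*(6) + (-4) = 17 -> matches
step 2: x = 1*(17) + (2)*(9) + (-4) = 31 -> verified
step 3: x = 1*(31) + (2)*(17) + (-4) = 61 -> matches
step 4: x = 1*(61) + (2)*(31) + (-4) = 119 -> confirmed correct
step 5: x = 1*(119) + (2)*(61) + (-4) = 237 -> verified
step 6: x = 1*(237) + (2)*(119) + (-4) = 471 -> same as recorded
step 7: x = 1*(471) + (2)*(237) + (-4) = 941 -> checks out
step 8: x = 1*(941) + (2)*(471) + (-4) = 1879 -> same as recorded
step 9: x = 1*(1879) + (2)*(941) + (-4) = 3757 -> checks out
step 10: x = 1*(3757) + (2)*(1879) + (-4) = 7511 -> not what was recorded
Step 10 is the first one off; corrected, x = 7511.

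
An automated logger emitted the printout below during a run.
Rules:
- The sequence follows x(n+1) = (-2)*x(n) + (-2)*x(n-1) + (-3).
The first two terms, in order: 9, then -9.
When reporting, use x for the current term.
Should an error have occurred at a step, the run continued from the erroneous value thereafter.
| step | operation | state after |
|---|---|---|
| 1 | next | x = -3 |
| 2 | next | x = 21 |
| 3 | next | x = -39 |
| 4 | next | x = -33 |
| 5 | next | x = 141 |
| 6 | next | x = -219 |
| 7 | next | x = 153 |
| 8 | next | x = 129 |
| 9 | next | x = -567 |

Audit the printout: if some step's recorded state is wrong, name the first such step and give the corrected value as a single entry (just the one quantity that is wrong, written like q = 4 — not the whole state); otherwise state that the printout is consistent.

step 4, x = 33

Recomputing the run from the initial state:
step 1: x = -3
step 2: x = 21
step 3: x = -39
step 4: x = 33
step 5: x = 9
step 6: x = -87
step 7: x = 153
step 8: x = -135
step 9: x = -39
The first disagreement with the printout is at step 4, where the value should be x = 33.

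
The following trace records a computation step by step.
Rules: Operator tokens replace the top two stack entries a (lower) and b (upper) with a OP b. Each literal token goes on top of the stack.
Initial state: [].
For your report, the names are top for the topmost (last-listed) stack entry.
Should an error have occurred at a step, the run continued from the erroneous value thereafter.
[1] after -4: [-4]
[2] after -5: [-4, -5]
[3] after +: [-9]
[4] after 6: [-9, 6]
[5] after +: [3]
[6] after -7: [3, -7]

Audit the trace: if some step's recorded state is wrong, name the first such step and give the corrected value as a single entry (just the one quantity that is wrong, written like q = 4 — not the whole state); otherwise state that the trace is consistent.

step 5, top = -3

Recomputing the run from the initial state:
step 1: [-4]
step 2: [-4, -5]
step 3: [-9]
step 4: [-9, 6]
step 5: [-3]
step 6: [-3, -7]
The first disagreement with the trace is at step 5, where the value should be top = -3.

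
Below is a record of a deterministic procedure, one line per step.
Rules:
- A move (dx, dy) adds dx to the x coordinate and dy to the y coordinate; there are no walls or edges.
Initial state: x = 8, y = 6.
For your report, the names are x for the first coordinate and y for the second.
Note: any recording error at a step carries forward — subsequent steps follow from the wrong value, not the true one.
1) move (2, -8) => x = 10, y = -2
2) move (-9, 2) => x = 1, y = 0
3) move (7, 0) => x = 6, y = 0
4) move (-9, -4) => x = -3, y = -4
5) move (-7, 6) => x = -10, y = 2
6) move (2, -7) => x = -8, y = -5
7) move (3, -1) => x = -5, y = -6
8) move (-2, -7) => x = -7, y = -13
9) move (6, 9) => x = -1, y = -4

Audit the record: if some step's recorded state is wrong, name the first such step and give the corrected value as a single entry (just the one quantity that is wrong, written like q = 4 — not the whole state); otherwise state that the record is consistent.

Recomputing the run from the initial state:
step 1: x = 10, y = -2
step 2: x = 1, y = 0
step 3: x = 8, y = 0
step 4: x = -1, y = -4
step 5: x = -8, y = 2
step 6: x = -6, y = -5
step 7: x = -3, y = -6
step 8: x = -5, y = -13
step 9: x = 1, y = -4
The first disagreement with the record is at step 3, where the value should be x = 8.

step 3, x = 8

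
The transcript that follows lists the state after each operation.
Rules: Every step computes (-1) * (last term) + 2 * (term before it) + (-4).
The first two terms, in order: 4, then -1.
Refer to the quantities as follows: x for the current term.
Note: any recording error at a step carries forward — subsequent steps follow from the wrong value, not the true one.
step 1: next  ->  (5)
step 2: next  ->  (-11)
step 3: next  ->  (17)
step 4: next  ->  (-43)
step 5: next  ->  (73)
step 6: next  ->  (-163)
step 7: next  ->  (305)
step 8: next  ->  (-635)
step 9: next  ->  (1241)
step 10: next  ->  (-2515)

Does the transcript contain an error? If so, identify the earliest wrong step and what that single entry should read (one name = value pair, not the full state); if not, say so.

1. x = -1*(-1) + (2)*(4) + (-4) = 5 (checks out)
2. x = -1*(5) + (2)*(-1) + (-4) = -11 (matches)
3. x = -1*(-11) + (2)*(5) + (-4) = 17 (same as recorded)
4. x = -1*(17) + (2)*(-11) + (-4) = -43 (same as recorded)
5. x = -1*(-43) + (2)*(17) + (-4) = 73 (consistent with the transcript)
6. x = -1*(73) + (2)*(-43) + (-4) = -163 (consistent with the transcript)
7. x = -1*(-163) + (2)*(73) + (-4) = 305 (in agreement)
8. x = -1*(305) + (2)*(-163) + (-4) = -635 (exactly as logged)
9. x = -1*(-635) + (2)*(305) + (-4) = 1241 (checks out)
10. x = -1*(1241) + (2)*(-635) + (-4) = -2515 (matches)
The whole run recomputes cleanly — no discrepancies.

no error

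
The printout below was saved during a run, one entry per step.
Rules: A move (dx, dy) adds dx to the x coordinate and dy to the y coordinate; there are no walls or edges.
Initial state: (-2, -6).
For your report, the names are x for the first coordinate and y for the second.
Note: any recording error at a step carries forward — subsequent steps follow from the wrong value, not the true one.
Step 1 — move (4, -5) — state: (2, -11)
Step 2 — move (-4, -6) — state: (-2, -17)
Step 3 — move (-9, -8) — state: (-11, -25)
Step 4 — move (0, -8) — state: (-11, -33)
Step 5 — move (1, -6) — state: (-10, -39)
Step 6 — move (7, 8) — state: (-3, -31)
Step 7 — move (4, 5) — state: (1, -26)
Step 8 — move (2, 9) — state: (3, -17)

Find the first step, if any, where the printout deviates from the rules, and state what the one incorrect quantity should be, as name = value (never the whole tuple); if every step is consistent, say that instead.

Step 1: x = -2 + (4) = 2, y = -6 + (-5) = -11 — no discrepancy.
Step 2: x = 2 + (-4) = -2, y = -11 + (-6) = -17 — in agreement.
Step 3: x = -2 + (-9) = -11, y = -17 + (-8) = -25 — matches.
Step 4: x = -11 + (0) = -11, y = -25 + (-8) = -33 — in agreement.
Step 5: x = -11 + (1) = -10, y = -33 + (-6) = -39 — agrees with the printout.
Step 6: x = -10 + (7) = -3, y = -39 + (8) = -31 — confirmed correct.
Step 7: x = -3 + (4) = 1, y = -31 + (5) = -26 — confirmed correct.
Step 8: x = 1 + (2) = 3, y = -26 + (9) = -17 — verified.
Nothing is out of place; the run is error-free.

no error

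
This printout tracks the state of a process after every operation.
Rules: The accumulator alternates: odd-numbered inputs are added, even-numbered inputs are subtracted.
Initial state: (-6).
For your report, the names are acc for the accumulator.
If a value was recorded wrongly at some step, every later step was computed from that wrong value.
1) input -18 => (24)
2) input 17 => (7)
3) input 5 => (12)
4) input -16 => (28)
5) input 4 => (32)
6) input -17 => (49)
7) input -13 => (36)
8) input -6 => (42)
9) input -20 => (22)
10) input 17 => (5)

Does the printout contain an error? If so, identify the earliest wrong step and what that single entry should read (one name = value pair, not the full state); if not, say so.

step 1, acc = -24

1. acc = -6 + -18 = -24 (not what was recorded)
So the first discrepancy is step 1, where the right value is acc = -24.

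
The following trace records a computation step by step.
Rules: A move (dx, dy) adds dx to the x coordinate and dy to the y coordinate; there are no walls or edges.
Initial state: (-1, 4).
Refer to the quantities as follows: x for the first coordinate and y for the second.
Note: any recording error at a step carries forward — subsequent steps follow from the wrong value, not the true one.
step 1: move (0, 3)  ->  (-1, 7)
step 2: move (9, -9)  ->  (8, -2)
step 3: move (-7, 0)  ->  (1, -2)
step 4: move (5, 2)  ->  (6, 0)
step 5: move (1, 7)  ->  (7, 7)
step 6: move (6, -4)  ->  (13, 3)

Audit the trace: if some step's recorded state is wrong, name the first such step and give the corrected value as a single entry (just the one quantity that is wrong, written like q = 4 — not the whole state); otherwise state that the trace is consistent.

Recomputing the run from the initial state:
step 1: x = -1, y = 7
step 2: x = 8, y = -2
step 3: x = 1, y = -2
step 4: x = 6, y = 0
step 5: x = 7, y = 7
step 6: x = 13, y = 3
This matches the trace at every step.

no error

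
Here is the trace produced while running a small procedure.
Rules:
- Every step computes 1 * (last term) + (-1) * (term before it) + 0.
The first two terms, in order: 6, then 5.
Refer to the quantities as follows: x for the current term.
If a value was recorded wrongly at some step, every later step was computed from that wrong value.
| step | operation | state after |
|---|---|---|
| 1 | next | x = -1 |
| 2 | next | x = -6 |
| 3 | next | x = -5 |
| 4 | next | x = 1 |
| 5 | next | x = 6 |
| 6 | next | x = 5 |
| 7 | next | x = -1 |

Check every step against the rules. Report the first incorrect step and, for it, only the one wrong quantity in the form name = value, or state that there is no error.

no error

1. x = 1*(5) + (-1)*(6) + (0) = -1 (consistent with the trace)
2. x = 1*(-1) + (-1)*(5) + (0) = -6 (no discrepancy)
3. x = 1*(-6) + (-1)*(-1) + (0) = -5 (consistent with the trace)
4. x = 1*(-5) + (-1)*(-6) + (0) = 1 (in agreement)
5. x = 1*(1) + (-1)*(-5) + (0) = 6 (exactly as logged)
6. x = 1*(6) + (-1)*(1) + (0) = 5 (confirmed correct)
7. x = 1*(5) + (-1)*(6) + (0) = -1 (checks out)
All entries verified; no error found.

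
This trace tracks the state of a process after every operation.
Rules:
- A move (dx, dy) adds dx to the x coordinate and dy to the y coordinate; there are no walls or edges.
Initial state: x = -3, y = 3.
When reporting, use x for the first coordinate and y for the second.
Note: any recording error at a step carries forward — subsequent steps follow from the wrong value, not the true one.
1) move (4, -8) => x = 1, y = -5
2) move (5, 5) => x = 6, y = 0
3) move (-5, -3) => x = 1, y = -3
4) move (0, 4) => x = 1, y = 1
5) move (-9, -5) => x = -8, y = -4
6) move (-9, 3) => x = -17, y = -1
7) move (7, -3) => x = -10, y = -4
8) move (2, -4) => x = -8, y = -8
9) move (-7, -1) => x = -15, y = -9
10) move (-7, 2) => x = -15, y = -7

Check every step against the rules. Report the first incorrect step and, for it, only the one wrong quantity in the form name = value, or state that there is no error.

step 10, x = -22

1. x = -3 + (4) = 1, y = 3 + (-8) = -5 (checks out)
2. x = 1 + (5) = 6, y = -5 + (5) = 0 (checks out)
3. x = 6 + (-5) = 1, y = 0 + (-3) = -3 (agrees with the trace)
4. x = 1 + (0) = 1, y = -3 + (4) = 1 (checks out)
5. x = 1 + (-9) = -8, y = 1 + (-5) = -4 (same as recorded)
6. x = -8 + (-9) = -17, y = -4 + (3) = -1 (agrees with the trace)
7. x = -17 + (7) = -10, y = -1 + (-3) = -4 (agrees with the trace)
8. x = -10 + (2) = -8, y = -4 + (-4) = -8 (no discrepancy)
9. x = -8 + (-7) = -15, y = -8 + (-1) = -9 (confirmed correct)
10. x = -15 + (-7) = -22, y = -9 + (2) = -7 (the recorded entry deviates here)
First incorrect step: 10; the correct value is x = -22.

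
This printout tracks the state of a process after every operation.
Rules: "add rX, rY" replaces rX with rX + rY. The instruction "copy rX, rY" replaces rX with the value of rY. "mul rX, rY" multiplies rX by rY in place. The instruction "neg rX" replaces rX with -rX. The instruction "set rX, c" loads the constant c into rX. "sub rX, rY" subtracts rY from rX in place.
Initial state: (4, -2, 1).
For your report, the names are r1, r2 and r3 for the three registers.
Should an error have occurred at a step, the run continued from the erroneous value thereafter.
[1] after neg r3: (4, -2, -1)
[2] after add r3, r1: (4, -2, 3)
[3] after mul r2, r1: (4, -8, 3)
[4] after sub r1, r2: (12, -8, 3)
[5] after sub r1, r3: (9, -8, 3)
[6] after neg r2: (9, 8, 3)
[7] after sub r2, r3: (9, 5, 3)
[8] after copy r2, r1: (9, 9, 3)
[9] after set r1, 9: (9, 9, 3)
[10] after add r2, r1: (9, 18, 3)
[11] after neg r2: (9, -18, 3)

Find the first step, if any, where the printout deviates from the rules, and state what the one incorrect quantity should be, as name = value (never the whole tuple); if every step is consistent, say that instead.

no error

1. r3 = -(1) = -1 (same as recorded)
2. r3 = -1 + 4 = 3 (confirmed correct)
3. r2 = -2 * 4 = -8 (consistent with the printout)
4. r1 = 4 - -8 = 12 (in agreement)
5. r1 = 12 - 3 = 9 (agrees with the printout)
6. r2 = -(-8) = 8 (checks out)
7. r2 = 8 - 3 = 5 (consistent with the printout)
8. r2 = 9 (matches)
9. r1 = 9 (confirmed correct)
10. r2 = 9 + 9 = 18 (confirmed correct)
11. r2 = -(18) = -18 (exactly as logged)
Nothing is out of place; the run is error-free.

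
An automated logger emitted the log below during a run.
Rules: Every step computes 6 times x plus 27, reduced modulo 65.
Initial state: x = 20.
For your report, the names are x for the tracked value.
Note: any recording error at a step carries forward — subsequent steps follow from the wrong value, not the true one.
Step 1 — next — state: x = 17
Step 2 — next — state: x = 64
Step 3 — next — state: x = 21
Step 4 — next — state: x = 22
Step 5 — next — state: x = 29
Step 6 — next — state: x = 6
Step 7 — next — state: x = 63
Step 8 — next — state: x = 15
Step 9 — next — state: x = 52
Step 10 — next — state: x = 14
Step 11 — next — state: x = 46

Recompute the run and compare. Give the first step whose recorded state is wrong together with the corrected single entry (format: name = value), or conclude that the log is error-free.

Recomputing the run from the initial state:
step 1: x = 17
step 2: x = 64
step 3: x = 21
step 4: x = 23
step 5: x = 35
step 6: x = 42
step 7: x = 19
step 8: x = 11
step 9: x = 28
step 10: x = 0
step 11: x = 27
The first disagreement with the log is at step 4, where the value should be x = 23.

step 4, x = 23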